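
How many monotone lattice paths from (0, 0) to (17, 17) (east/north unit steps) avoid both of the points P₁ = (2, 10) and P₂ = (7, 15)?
Number of paths = 2312192124

Inclusion–exclusion. Total paths: C(34, 17) = 2333606220. Through P₁: C(12, 2)·C(22, 15) = 11255904. Through P₂: C(22, 7)·C(12, 10) = 11255904. Since P₁ is strictly southwest of P₂, a monotone path through both must visit P₁ then P₂; paths through both = C(12, 2)·C(10, 5)·C(12, 10) = 1097712. Avoid both = 2333606220 − 11255904 − 11255904 + 1097712 = 2312192124.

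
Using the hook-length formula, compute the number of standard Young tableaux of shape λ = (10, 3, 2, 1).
# SYT of shape (10, 3, 2, 1) = 71680

Hook-length formula: f^λ = n! / Π hook(c), product over all cells c of the Young diagram. For λ = (10, 3, 2, 1), n = 16 boxes. Hook lengths by row (left-to-right, top-to-bottom): [13, 11, 9, 7, 6, 5, 4, 3, 2, 1]; [5, 3, 1]; [3, 1]; [1]. Product of hooks = 291891600. So f^λ = 16! / 291891600 = 20922789888000 / 291891600 = 71680.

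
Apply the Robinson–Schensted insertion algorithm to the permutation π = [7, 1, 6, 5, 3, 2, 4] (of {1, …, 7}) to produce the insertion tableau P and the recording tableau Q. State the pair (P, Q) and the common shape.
P = [1, 2, 4] / [3] / [5] / [6] / [7];  Q = [1, 3, 7] / [2] / [4] / [5] / [6];  common shape = (3, 1, 1, 1, 1)

Row-insert the values π_1, π_2, … into P one at a time, bumping the leftmost entry strictly greater than the inserted value down to the next row. The recording tableau Q records, in position (i, j), the step at which that cell was added to P.
  Insert 7 (step 1): P = [7];  Q = [1]
  Insert 1 (step 2): P = [1] / [7];  Q = [1] / [2]
  Insert 6 (step 3): P = [1, 6] / [7];  Q = [1, 3] / [2]
  Insert 5 (step 4): P = [1, 5] / [6] / [7];  Q = [1, 3] / [2] / [4]
  Insert 3 (step 5): P = [1, 3] / [5] / [6] / [7];  Q = [1, 3] / [2] / [4] / [5]
  Insert 2 (step 6): P = [1, 2] / [3] / [5] / [6] / [7];  Q = [1, 3] / [2] / [4] / [5] / [6]
  Insert 4 (step 7): P = [1, 2, 4] / [3] / [5] / [6] / [7];  Q = [1, 3, 7] / [2] / [4] / [5] / [6]
Final shape: (3, 1, 1, 1, 1).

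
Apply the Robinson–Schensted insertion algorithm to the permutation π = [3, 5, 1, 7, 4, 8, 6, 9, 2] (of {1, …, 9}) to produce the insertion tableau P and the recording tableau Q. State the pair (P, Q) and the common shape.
P = [1, 2, 6, 8, 9] / [3, 4, 7] / [5];  Q = [1, 2, 4, 6, 8] / [3, 5, 7] / [9];  common shape = (5, 3, 1)

Row-insert the values π_1, π_2, … into P one at a time, bumping the leftmost entry strictly greater than the inserted value down to the next row. The recording tableau Q records, in position (i, j), the step at which that cell was added to P.
  Insert 3 (step 1): P = [3];  Q = [1]
  Insert 5 (step 2): P = [3, 5];  Q = [1, 2]
  Insert 1 (step 3): P = [1, 5] / [3];  Q = [1, 2] / [3]
  Insert 7 (step 4): P = [1, 5, 7] / [3];  Q = [1, 2, 4] / [3]
  Insert 4 (step 5): P = [1, 4, 7] / [3, 5];  Q = [1, 2, 4] / [3, 5]
  Insert 8 (step 6): P = [1, 4, 7, 8] / [3, 5];  Q = [1, 2, 4, 6] / [3, 5]
  Insert 6 (step 7): P = [1, 4, 6, 8] / [3, 5, 7];  Q = [1, 2, 4, 6] / [3, 5, 7]
  Insert 9 (step 8): P = [1, 4, 6, 8, 9] / [3, 5, 7];  Q = [1, 2, 4, 6, 8] / [3, 5, 7]
  Insert 2 (step 9): P = [1, 2, 6, 8, 9] / [3, 4, 7] / [5];  Q = [1, 2, 4, 6, 8] / [3, 5, 7] / [9]
Final shape: (5, 3, 1).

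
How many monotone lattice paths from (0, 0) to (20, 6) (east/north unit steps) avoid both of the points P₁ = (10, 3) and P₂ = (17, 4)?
Number of paths = 111464

Inclusion–exclusion. Total paths: C(26, 20) = 230230. Through P₁: C(13, 10)·C(13, 10) = 81796. Through P₂: C(21, 17)·C(5, 3) = 59850. Since P₁ is strictly southwest of P₂, a monotone path through both must visit P₁ then P₂; paths through both = C(13, 10)·C(8, 7)·C(5, 3) = 22880. Avoid both = 230230 − 81796 − 59850 + 22880 = 111464.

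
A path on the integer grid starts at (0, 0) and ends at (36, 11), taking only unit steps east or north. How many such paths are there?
Number of paths = 17417133617

A monotone lattice path from (0, 0) to (36, 11) consists of 36 east steps and 11 north steps in some order, so it is determined by which 36 of the 47 steps are east. The count is C(47, 36) = 17417133617.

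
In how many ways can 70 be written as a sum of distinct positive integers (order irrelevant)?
q(70) = 29927

A partition into distinct parts is a strictly decreasing sequence summing to n. The recurrence d(n, m) = d(n, m−1) + d(n−m, m−1) (use part m at most once) with q(n) = d(n, n) gives q(70) = 29927. (Euler's theorem: # distinct-part partitions = # odd-part partitions.)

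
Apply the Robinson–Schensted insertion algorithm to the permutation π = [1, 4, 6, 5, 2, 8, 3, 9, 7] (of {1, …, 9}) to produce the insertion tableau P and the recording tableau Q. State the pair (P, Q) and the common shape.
P = [1, 2, 3, 7, 9] / [4, 5, 8] / [6];  Q = [1, 2, 3, 6, 8] / [4, 7, 9] / [5];  common shape = (5, 3, 1)

Row-insert the values π_1, π_2, … into P one at a time, bumping the leftmost entry strictly greater than the inserted value down to the next row. The recording tableau Q records, in position (i, j), the step at which that cell was added to P.
  Insert 1 (step 1): P = [1];  Q = [1]
  Insert 4 (step 2): P = [1, 4];  Q = [1, 2]
  Insert 6 (step 3): P = [1, 4, 6];  Q = [1, 2, 3]
  Insert 5 (step 4): P = [1, 4, 5] / [6];  Q = [1, 2, 3] / [4]
  Insert 2 (step 5): P = [1, 2, 5] / [4] / [6];  Q = [1, 2, 3] / [4] / [5]
  Insert 8 (step 6): P = [1, 2, 5, 8] / [4] / [6];  Q = [1, 2, 3, 6] / [4] / [5]
  Insert 3 (step 7): P = [1, 2, 3, 8] / [4, 5] / [6];  Q = [1, 2, 3, 6] / [4, 7] / [5]
  Insert 9 (step 8): P = [1, 2, 3, 8, 9] / [4, 5] / [6];  Q = [1, 2, 3, 6, 8] / [4, 7] / [5]
  Insert 7 (step 9): P = [1, 2, 3, 7, 9] / [4, 5, 8] / [6];  Q = [1, 2, 3, 6, 8] / [4, 7, 9] / [5]
Final shape: (5, 3, 1).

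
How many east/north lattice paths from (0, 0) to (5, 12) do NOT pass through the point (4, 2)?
Number of paths = 6023

Total paths from (0, 0) to (5, 12): C(17, 5) = 6188. Paths through (4, 2): (paths (0, 0) → (4, 2)) × (paths (4, 2) → (5, 12)) = C(6, 4) · C(11, 1) = 15 · 11 = 165. Avoidance count = 6188 − 165 = 6023.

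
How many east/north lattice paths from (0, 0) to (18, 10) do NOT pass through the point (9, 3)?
Number of paths = 10606310

Total paths from (0, 0) to (18, 10): C(28, 18) = 13123110. Paths through (9, 3): (paths (0, 0) → (9, 3)) × (paths (9, 3) → (18, 10)) = C(12, 9) · C(16, 9) = 220 · 11440 = 2516800. Avoidance count = 13123110 − 2516800 = 10606310.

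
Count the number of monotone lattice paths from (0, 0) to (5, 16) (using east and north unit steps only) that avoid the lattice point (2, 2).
Number of paths = 16269

Total paths from (0, 0) to (5, 16): C(21, 5) = 20349. Paths through (2, 2): (paths (0, 0) → (2, 2)) × (paths (2, 2) → (5, 16)) = C(4, 2) · C(17, 3) = 6 · 680 = 4080. Avoidance count = 20349 − 4080 = 16269.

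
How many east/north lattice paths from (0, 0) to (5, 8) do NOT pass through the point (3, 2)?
Number of paths = 1007

Total paths from (0, 0) to (5, 8): C(13, 5) = 1287. Paths through (3, 2): (paths (0, 0) → (3, 2)) × (paths (3, 2) → (5, 8)) = C(5, 3) · C(8, 2) = 10 · 28 = 280. Avoidance count = 1287 − 280 = 1007.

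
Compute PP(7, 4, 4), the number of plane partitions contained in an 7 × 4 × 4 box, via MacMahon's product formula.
PP(7, 4, 4) = 44537922

Evaluate the triple product over i = 1..7, j = 1..4, k = 1..4. The factors are (2/1) · (3/2) · (4/3) · (5/4) · (3/2) · (4/3) · (5/4) · (6/5) · … (112 factors total). The numerators and denominators telescope so the product is an integer; carrying out the multiplication exactly gives PP(7, 4, 4) = 44537922.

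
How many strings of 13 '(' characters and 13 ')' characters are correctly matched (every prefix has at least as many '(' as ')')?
C_13 = 742900

These balanced parentheses are counted by the Catalan number C_n = (1/(n + 1)) · C(2n, n). For n = 13: C_13 = (1/14) · C(26, 13) = 10400600/14 = 742900.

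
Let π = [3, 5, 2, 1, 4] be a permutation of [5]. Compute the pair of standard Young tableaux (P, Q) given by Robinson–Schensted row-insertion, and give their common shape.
P = [1, 4] / [2, 5] / [3];  Q = [1, 2] / [3, 5] / [4];  common shape = (2, 2, 1)

Row-insert the values π_1, π_2, … into P one at a time, bumping the leftmost entry strictly greater than the inserted value down to the next row. The recording tableau Q records, in position (i, j), the step at which that cell was added to P.
  Insert 3 (step 1): P = [3];  Q = [1]
  Insert 5 (step 2): P = [3, 5];  Q = [1, 2]
  Insert 2 (step 3): P = [2, 5] / [3];  Q = [1, 2] / [3]
  Insert 1 (step 4): P = [1, 5] / [2] / [3];  Q = [1, 2] / [3] / [4]
  Insert 4 (step 5): P = [1, 4] / [2, 5] / [3];  Q = [1, 2] / [3, 5] / [4]
Final shape: (2, 2, 1).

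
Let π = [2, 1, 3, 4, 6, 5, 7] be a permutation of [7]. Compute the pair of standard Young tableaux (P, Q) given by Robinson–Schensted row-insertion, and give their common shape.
P = [1, 3, 4, 5, 7] / [2, 6];  Q = [1, 3, 4, 5, 7] / [2, 6];  common shape = (5, 2)

Row-insert the values π_1, π_2, … into P one at a time, bumping the leftmost entry strictly greater than the inserted value down to the next row. The recording tableau Q records, in position (i, j), the step at which that cell was added to P.
  Insert 2 (step 1): P = [2];  Q = [1]
  Insert 1 (step 2): P = [1] / [2];  Q = [1] / [2]
  Insert 3 (step 3): P = [1, 3] / [2];  Q = [1, 3] / [2]
  Insert 4 (step 4): P = [1, 3, 4] / [2];  Q = [1, 3, 4] / [2]
  Insert 6 (step 5): P = [1, 3, 4, 6] / [2];  Q = [1, 3, 4, 5] / [2]
  Insert 5 (step 6): P = [1, 3, 4, 5] / [2, 6];  Q = [1, 3, 4, 5] / [2, 6]
  Insert 7 (step 7): P = [1, 3, 4, 5, 7] / [2, 6];  Q = [1, 3, 4, 5, 7] / [2, 6]
Final shape: (5, 2).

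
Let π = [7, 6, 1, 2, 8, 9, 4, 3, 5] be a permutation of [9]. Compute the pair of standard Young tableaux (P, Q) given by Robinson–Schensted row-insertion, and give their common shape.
P = [1, 2, 3, 5] / [4, 8, 9] / [6] / [7];  Q = [1, 4, 5, 6] / [2, 7, 9] / [3] / [8];  common shape = (4, 3, 1, 1)

Row-insert the values π_1, π_2, … into P one at a time, bumping the leftmost entry strictly greater than the inserted value down to the next row. The recording tableau Q records, in position (i, j), the step at which that cell was added to P.
  Insert 7 (step 1): P = [7];  Q = [1]
  Insert 6 (step 2): P = [6] / [7];  Q = [1] / [2]
  Insert 1 (step 3): P = [1] / [6] / [7];  Q = [1] / [2] / [3]
  Insert 2 (step 4): P = [1, 2] / [6] / [7];  Q = [1, 4] / [2] / [3]
  Insert 8 (step 5): P = [1, 2, 8] / [6] / [7];  Q = [1, 4, 5] / [2] / [3]
  Insert 9 (step 6): P = [1, 2, 8, 9] / [6] / [7];  Q = [1, 4, 5, 6] / [2] / [3]
  Insert 4 (step 7): P = [1, 2, 4, 9] / [6, 8] / [7];  Q = [1, 4, 5, 6] / [2, 7] / [3]
  Insert 3 (step 8): P = [1, 2, 3, 9] / [4, 8] / [6] / [7];  Q = [1, 4, 5, 6] / [2, 7] / [3] / [8]
  Insert 5 (step 9): P = [1, 2, 3, 5] / [4, 8, 9] / [6] / [7];  Q = [1, 4, 5, 6] / [2, 7, 9] / [3] / [8]
Final shape: (4, 3, 1, 1).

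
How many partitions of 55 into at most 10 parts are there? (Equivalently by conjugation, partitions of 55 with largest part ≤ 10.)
p(55, parts ≤ 10) = 112804

Use the recurrence p(n, m) = p(n, m−1) + p(n−m, m): either the largest part is < m (count p(n, m−1)) or the largest part is exactly m (remove one copy of m, count p(n−m, m)). With p(0, ·) = 1 this gives p(55, parts ≤ 10) = 112804. (By conjugating Young diagrams, this also counts partitions of 55 into at most 10 parts.)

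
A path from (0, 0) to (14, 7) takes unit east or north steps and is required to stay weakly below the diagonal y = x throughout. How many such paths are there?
Number of paths = 62016

By the reflection principle (André's argument), the number of monotone paths to (14, 7) with n ≤ m that never go above y = x is C(21, 14) − C(21, 15) = 116280 − 54264 = 62016.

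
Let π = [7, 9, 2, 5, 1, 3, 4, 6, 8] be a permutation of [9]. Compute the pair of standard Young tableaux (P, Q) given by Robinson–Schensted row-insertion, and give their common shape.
P = [1, 3, 4, 6, 8] / [2, 5] / [7, 9];  Q = [1, 2, 7, 8, 9] / [3, 4] / [5, 6];  common shape = (5, 2, 2)

Row-insert the values π_1, π_2, … into P one at a time, bumping the leftmost entry strictly greater than the inserted value down to the next row. The recording tableau Q records, in position (i, j), the step at which that cell was added to P.
  Insert 7 (step 1): P = [7];  Q = [1]
  Insert 9 (step 2): P = [7, 9];  Q = [1, 2]
  Insert 2 (step 3): P = [2, 9] / [7];  Q = [1, 2] / [3]
  Insert 5 (step 4): P = [2, 5] / [7, 9];  Q = [1, 2] / [3, 4]
  Insert 1 (step 5): P = [1, 5] / [2, 9] / [7];  Q = [1, 2] / [3, 4] / [5]
  Insert 3 (step 6): P = [1, 3] / [2, 5] / [7, 9];  Q = [1, 2] / [3, 4] / [5, 6]
  Insert 4 (step 7): P = [1, 3, 4] / [2, 5] / [7, 9];  Q = [1, 2, 7] / [3, 4] / [5, 6]
  Insert 6 (step 8): P = [1, 3, 4, 6] / [2, 5] / [7, 9];  Q = [1, 2, 7, 8] / [3, 4] / [5, 6]
  Insert 8 (step 9): P = [1, 3, 4, 6, 8] / [2, 5] / [7, 9];  Q = [1, 2, 7, 8, 9] / [3, 4] / [5, 6]
Final shape: (5, 2, 2).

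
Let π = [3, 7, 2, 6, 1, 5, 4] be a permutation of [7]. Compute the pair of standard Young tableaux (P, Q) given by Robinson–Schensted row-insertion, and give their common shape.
P = [1, 4] / [2, 5] / [3, 6] / [7];  Q = [1, 2] / [3, 4] / [5, 6] / [7];  common shape = (2, 2, 2, 1)

Row-insert the values π_1, π_2, … into P one at a time, bumping the leftmost entry strictly greater than the inserted value down to the next row. The recording tableau Q records, in position (i, j), the step at which that cell was added to P.
  Insert 3 (step 1): P = [3];  Q = [1]
  Insert 7 (step 2): P = [3, 7];  Q = [1, 2]
  Insert 2 (step 3): P = [2, 7] / [3];  Q = [1, 2] / [3]
  Insert 6 (step 4): P = [2, 6] / [3, 7];  Q = [1, 2] / [3, 4]
  Insert 1 (step 5): P = [1, 6] / [2, 7] / [3];  Q = [1, 2] / [3, 4] / [5]
  Insert 5 (step 6): P = [1, 5] / [2, 6] / [3, 7];  Q = [1, 2] / [3, 4] / [5, 6]
  Insert 4 (step 7): P = [1, 4] / [2, 5] / [3, 6] / [7];  Q = [1, 2] / [3, 4] / [5, 6] / [7]
Final shape: (2, 2, 2, 1).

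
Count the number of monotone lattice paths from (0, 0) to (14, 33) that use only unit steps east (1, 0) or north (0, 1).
Number of paths = 341643774795

A monotone lattice path from (0, 0) to (14, 33) consists of 14 east steps and 33 north steps in some order, so it is determined by which 14 of the 47 steps are east. The count is C(47, 14) = 341643774795.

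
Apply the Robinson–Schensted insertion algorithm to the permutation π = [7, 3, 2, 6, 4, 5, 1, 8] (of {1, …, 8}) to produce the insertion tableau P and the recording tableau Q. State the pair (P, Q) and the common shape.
P = [1, 4, 5, 8] / [2, 6] / [3] / [7];  Q = [1, 4, 6, 8] / [2, 5] / [3] / [7];  common shape = (4, 2, 1, 1)

Row-insert the values π_1, π_2, … into P one at a time, bumping the leftmost entry strictly greater than the inserted value down to the next row. The recording tableau Q records, in position (i, j), the step at which that cell was added to P.
  Insert 7 (step 1): P = [7];  Q = [1]
  Insert 3 (step 2): P = [3] / [7];  Q = [1] / [2]
  Insert 2 (step 3): P = [2] / [3] / [7];  Q = [1] / [2] / [3]
  Insert 6 (step 4): P = [2, 6] / [3] / [7];  Q = [1, 4] / [2] / [3]
  Insert 4 (step 5): P = [2, 4] / [3, 6] / [7];  Q = [1, 4] / [2, 5] / [3]
  Insert 5 (step 6): P = [2, 4, 5] / [3, 6] / [7];  Q = [1, 4, 6] / [2, 5] / [3]
  Insert 1 (step 7): P = [1, 4, 5] / [2, 6] / [3] / [7];  Q = [1, 4, 6] / [2, 5] / [3] / [7]
  Insert 8 (step 8): P = [1, 4, 5, 8] / [2, 6] / [3] / [7];  Q = [1, 4, 6, 8] / [2, 5] / [3] / [7]
Final shape: (4, 2, 1, 1).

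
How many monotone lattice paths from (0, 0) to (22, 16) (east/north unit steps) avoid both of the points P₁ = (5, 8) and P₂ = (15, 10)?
Number of paths = 15384555717

Inclusion–exclusion. Total paths: C(38, 22) = 22239974430. Through P₁: C(13, 5)·C(25, 17) = 1391987025. Through P₂: C(25, 15)·C(13, 7) = 5609192160. Since P₁ is strictly southwest of P₂, a monotone path through both must visit P₁ then P₂; paths through both = C(13, 5)·C(12, 10)·C(13, 7) = 145760472. Avoid both = 22239974430 − 1391987025 − 5609192160 + 145760472 = 15384555717.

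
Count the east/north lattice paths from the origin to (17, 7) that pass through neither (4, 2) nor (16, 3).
Number of paths = 213714

Inclusion–exclusion. Total paths: C(24, 17) = 346104. Through P₁: C(6, 4)·C(18, 13) = 128520. Through P₂: C(19, 16)·C(5, 1) = 4845. Since P₁ is strictly southwest of P₂, a monotone path through both must visit P₁ then P₂; paths through both = C(6, 4)·C(13, 12)·C(5, 1) = 975. Avoid both = 346104 − 128520 − 4845 + 975 = 213714.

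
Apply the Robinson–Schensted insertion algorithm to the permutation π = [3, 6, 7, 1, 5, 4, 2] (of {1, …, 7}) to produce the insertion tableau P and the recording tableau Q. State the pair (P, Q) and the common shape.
P = [1, 2, 7] / [3, 4] / [5] / [6];  Q = [1, 2, 3] / [4, 5] / [6] / [7];  common shape = (3, 2, 1, 1)

Row-insert the values π_1, π_2, … into P one at a time, bumping the leftmost entry strictly greater than the inserted value down to the next row. The recording tableau Q records, in position (i, j), the step at which that cell was added to P.
  Insert 3 (step 1): P = [3];  Q = [1]
  Insert 6 (step 2): P = [3, 6];  Q = [1, 2]
  Insert 7 (step 3): P = [3, 6, 7];  Q = [1, 2, 3]
  Insert 1 (step 4): P = [1, 6, 7] / [3];  Q = [1, 2, 3] / [4]
  Insert 5 (step 5): P = [1, 5, 7] / [3, 6];  Q = [1, 2, 3] / [4, 5]
  Insert 4 (step 6): P = [1, 4, 7] / [3, 5] / [6];  Q = [1, 2, 3] / [4, 5] / [6]
  Insert 2 (step 7): P = [1, 2, 7] / [3, 4] / [5] / [6];  Q = [1, 2, 3] / [4, 5] / [6] / [7]
Final shape: (3, 2, 1, 1).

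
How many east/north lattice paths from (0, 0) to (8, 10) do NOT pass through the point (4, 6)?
Number of paths = 29058

Total paths from (0, 0) to (8, 10): C(18, 8) = 43758. Paths through (4, 6): (paths (0, 0) → (4, 6)) × (paths (4, 6) → (8, 10)) = C(10, 4) · C(8, 4) = 210 · 70 = 14700. Avoidance count = 43758 − 14700 = 29058.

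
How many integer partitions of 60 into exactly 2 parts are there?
p(60, 2 parts) = 30

Partitions of n into exactly k parts are in bijection with partitions of n − k into at most k parts (subtract 1 from each part). So p(60, exactly 2) = p(58, parts ≤ 2). Computing via the recurrence p(m, j) = p(m, j−1) + p(m−j, j) gives 30.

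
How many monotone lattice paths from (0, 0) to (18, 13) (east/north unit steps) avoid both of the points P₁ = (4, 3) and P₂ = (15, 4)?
Number of paths = 136848795

Inclusion–exclusion. Total paths: C(31, 18) = 206253075. Through P₁: C(7, 4)·C(24, 14) = 68643960. Through P₂: C(19, 15)·C(12, 3) = 852720. Since P₁ is strictly southwest of P₂, a monotone path through both must visit P₁ then P₂; paths through both = C(7, 4)·C(12, 11)·C(12, 3) = 92400. Avoid both = 206253075 − 68643960 − 852720 + 92400 = 136848795.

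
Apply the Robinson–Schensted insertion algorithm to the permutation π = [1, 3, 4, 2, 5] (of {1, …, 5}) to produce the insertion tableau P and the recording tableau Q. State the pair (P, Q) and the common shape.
P = [1, 2, 4, 5] / [3];  Q = [1, 2, 3, 5] / [4];  common shape = (4, 1)

Row-insert the values π_1, π_2, … into P one at a time, bumping the leftmost entry strictly greater than the inserted value down to the next row. The recording tableau Q records, in position (i, j), the step at which that cell was added to P.
  Insert 1 (step 1): P = [1];  Q = [1]
  Insert 3 (step 2): P = [1, 3];  Q = [1, 2]
  Insert 4 (step 3): P = [1, 3, 4];  Q = [1, 2, 3]
  Insert 2 (step 4): P = [1, 2, 4] / [3];  Q = [1, 2, 3] / [4]
  Insert 5 (step 5): P = [1, 2, 4, 5] / [3];  Q = [1, 2, 3, 5] / [4]
Final shape: (4, 1).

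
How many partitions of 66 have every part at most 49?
p(66, parts ≤ 49) = 2322605

Use the recurrence p(n, m) = p(n, m−1) + p(n−m, m): either the largest part is < m (count p(n, m−1)) or the largest part is exactly m (remove one copy of m, count p(n−m, m)). With p(0, ·) = 1 this gives p(66, parts ≤ 49) = 2322605. (By conjugating Young diagrams, this also counts partitions of 66 into at most 49 parts.)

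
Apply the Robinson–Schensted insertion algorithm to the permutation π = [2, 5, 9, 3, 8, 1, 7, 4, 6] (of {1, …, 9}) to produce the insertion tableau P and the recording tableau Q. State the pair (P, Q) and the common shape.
P = [1, 3, 4, 6] / [2, 7] / [5, 8] / [9];  Q = [1, 2, 3, 9] / [4, 5] / [6, 7] / [8];  common shape = (4, 2, 2, 1)

Row-insert the values π_1, π_2, … into P one at a time, bumping the leftmost entry strictly greater than the inserted value down to the next row. The recording tableau Q records, in position (i, j), the step at which that cell was added to P.
  Insert 2 (step 1): P = [2];  Q = [1]
  Insert 5 (step 2): P = [2, 5];  Q = [1, 2]
  Insert 9 (step 3): P = [2, 5, 9];  Q = [1, 2, 3]
  Insert 3 (step 4): P = [2, 3, 9] / [5];  Q = [1, 2, 3] / [4]
  Insert 8 (step 5): P = [2, 3, 8] / [5, 9];  Q = [1, 2, 3] / [4, 5]
  Insert 1 (step 6): P = [1, 3, 8] / [2, 9] / [5];  Q = [1, 2, 3] / [4, 5] / [6]
  Insert 7 (step 7): P = [1, 3, 7] / [2, 8] / [5, 9];  Q = [1, 2, 3] / [4, 5] / [6, 7]
  Insert 4 (step 8): P = [1, 3, 4] / [2, 7] / [5, 8] / [9];  Q = [1, 2, 3] / [4, 5] / [6, 7] / [8]
  Insert 6 (step 9): P = [1, 3, 4, 6] / [2, 7] / [5, 8] / [9];  Q = [1, 2, 3, 9] / [4, 5] / [6, 7] / [8]
Final shape: (4, 2, 2, 1).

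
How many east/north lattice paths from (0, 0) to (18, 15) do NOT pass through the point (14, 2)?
Number of paths = 1036872720

Total paths from (0, 0) to (18, 15): C(33, 18) = 1037158320. Paths through (14, 2): (paths (0, 0) → (14, 2)) × (paths (14, 2) → (18, 15)) = C(16, 14) · C(17, 4) = 120 · 2380 = 285600. Avoidance count = 1037158320 − 285600 = 1036872720.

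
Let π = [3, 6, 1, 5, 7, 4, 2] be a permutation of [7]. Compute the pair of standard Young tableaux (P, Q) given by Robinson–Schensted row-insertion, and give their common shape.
P = [1, 2, 7] / [3, 4] / [5] / [6];  Q = [1, 2, 5] / [3, 4] / [6] / [7];  common shape = (3, 2, 1, 1)

Row-insert the values π_1, π_2, … into P one at a time, bumping the leftmost entry strictly greater than the inserted value down to the next row. The recording tableau Q records, in position (i, j), the step at which that cell was added to P.
  Insert 3 (step 1): P = [3];  Q = [1]
  Insert 6 (step 2): P = [3, 6];  Q = [1, 2]
  Insert 1 (step 3): P = [1, 6] / [3];  Q = [1, 2] / [3]
  Insert 5 (step 4): P = [1, 5] / [3, 6];  Q = [1, 2] / [3, 4]
  Insert 7 (step 5): P = [1, 5, 7] / [3, 6];  Q = [1, 2, 5] / [3, 4]
  Insert 4 (step 6): P = [1, 4, 7] / [3, 5] / [6];  Q = [1, 2, 5] / [3, 4] / [6]
  Insert 2 (step 7): P = [1, 2, 7] / [3, 4] / [5] / [6];  Q = [1, 2, 5] / [3, 4] / [6] / [7]
Final shape: (3, 2, 1, 1).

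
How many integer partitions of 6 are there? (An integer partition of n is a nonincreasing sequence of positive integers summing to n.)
p(6) = 11

List all partitions of 6: 6, 5+1, 4+2, 4+1+1, 3+3, 3+2+1, 3+1+1+1, 2+2+2, 2+2+1+1, 2+1+1+1+1, 1+1+1+1+1+1. Counting them gives p(6) = 11.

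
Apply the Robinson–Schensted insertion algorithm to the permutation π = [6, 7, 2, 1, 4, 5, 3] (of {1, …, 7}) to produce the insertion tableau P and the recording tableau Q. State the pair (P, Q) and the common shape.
P = [1, 3, 5] / [2, 4] / [6, 7];  Q = [1, 2, 6] / [3, 5] / [4, 7];  common shape = (3, 2, 2)

Row-insert the values π_1, π_2, … into P one at a time, bumping the leftmost entry strictly greater than the inserted value down to the next row. The recording tableau Q records, in position (i, j), the step at which that cell was added to P.
  Insert 6 (step 1): P = [6];  Q = [1]
  Insert 7 (step 2): P = [6, 7];  Q = [1, 2]
  Insert 2 (step 3): P = [2, 7] / [6];  Q = [1, 2] / [3]
  Insert 1 (step 4): P = [1, 7] / [2] / [6];  Q = [1, 2] / [3] / [4]
  Insert 4 (step 5): P = [1, 4] / [2, 7] / [6];  Q = [1, 2] / [3, 5] / [4]
  Insert 5 (step 6): P = [1, 4, 5] / [2, 7] / [6];  Q = [1, 2, 6] / [3, 5] / [4]
  Insert 3 (step 7): P = [1, 3, 5] / [2, 4] / [6, 7];  Q = [1, 2, 6] / [3, 5] / [4, 7]
Final shape: (3, 2, 2).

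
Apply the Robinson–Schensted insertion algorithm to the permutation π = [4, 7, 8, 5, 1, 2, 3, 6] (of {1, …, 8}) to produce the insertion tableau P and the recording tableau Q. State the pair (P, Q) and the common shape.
P = [1, 2, 3, 6] / [4, 5, 8] / [7];  Q = [1, 2, 3, 8] / [4, 6, 7] / [5];  common shape = (4, 3, 1)

Row-insert the values π_1, π_2, … into P one at a time, bumping the leftmost entry strictly greater than the inserted value down to the next row. The recording tableau Q records, in position (i, j), the step at which that cell was added to P.
  Insert 4 (step 1): P = [4];  Q = [1]
  Insert 7 (step 2): P = [4, 7];  Q = [1, 2]
  Insert 8 (step 3): P = [4, 7, 8];  Q = [1, 2, 3]
  Insert 5 (step 4): P = [4, 5, 8] / [7];  Q = [1, 2, 3] / [4]
  Insert 1 (step 5): P = [1, 5, 8] / [4] / [7];  Q = [1, 2, 3] / [4] / [5]
  Insert 2 (step 6): P = [1, 2, 8] / [4, 5] / [7];  Q = [1, 2, 3] / [4, 6] / [5]
  Insert 3 (step 7): P = [1, 2, 3] / [4, 5, 8] / [7];  Q = [1, 2, 3] / [4, 6, 7] / [5]
  Insert 6 (step 8): P = [1, 2, 3, 6] / [4, 5, 8] / [7];  Q = [1, 2, 3, 8] / [4, 6, 7] / [5]
Final shape: (4, 3, 1).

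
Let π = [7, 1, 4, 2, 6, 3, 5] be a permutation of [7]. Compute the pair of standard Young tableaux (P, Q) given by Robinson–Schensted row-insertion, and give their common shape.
P = [1, 2, 3, 5] / [4, 6] / [7];  Q = [1, 3, 5, 7] / [2, 6] / [4];  common shape = (4, 2, 1)

Row-insert the values π_1, π_2, … into P one at a time, bumping the leftmost entry strictly greater than the inserted value down to the next row. The recording tableau Q records, in position (i, j), the step at which that cell was added to P.
  Insert 7 (step 1): P = [7];  Q = [1]
  Insert 1 (step 2): P = [1] / [7];  Q = [1] / [2]
  Insert 4 (step 3): P = [1, 4] / [7];  Q = [1, 3] / [2]
  Insert 2 (step 4): P = [1, 2] / [4] / [7];  Q = [1, 3] / [2] / [4]
  Insert 6 (step 5): P = [1, 2, 6] / [4] / [7];  Q = [1, 3, 5] / [2] / [4]
  Insert 3 (step 6): P = [1, 2, 3] / [4, 6] / [7];  Q = [1, 3, 5] / [2, 6] / [4]
  Insert 5 (step 7): P = [1, 2, 3, 5] / [4, 6] / [7];  Q = [1, 3, 5, 7] / [2, 6] / [4]
Final shape: (4, 2, 1).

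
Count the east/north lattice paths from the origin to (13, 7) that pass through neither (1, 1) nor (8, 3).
Number of paths = 28674

Inclusion–exclusion. Total paths: C(20, 13) = 77520. Through P₁: C(2, 1)·C(18, 12) = 37128. Through P₂: C(11, 8)·C(9, 5) = 20790. Since P₁ is strictly southwest of P₂, a monotone path through both must visit P₁ then P₂; paths through both = C(2, 1)·C(9, 7)·C(9, 5) = 9072. Avoid both = 77520 − 37128 − 20790 + 9072 = 28674.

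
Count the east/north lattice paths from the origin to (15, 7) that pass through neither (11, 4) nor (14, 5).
Number of paths = 104265

Inclusion–exclusion. Total paths: C(22, 15) = 170544. Through P₁: C(15, 11)·C(7, 4) = 47775. Through P₂: C(19, 14)·C(3, 1) = 34884. Since P₁ is strictly southwest of P₂, a monotone path through both must visit P₁ then P₂; paths through both = C(15, 11)·C(4, 3)·C(3, 1) = 16380. Avoid both = 170544 − 47775 − 34884 + 16380 = 104265.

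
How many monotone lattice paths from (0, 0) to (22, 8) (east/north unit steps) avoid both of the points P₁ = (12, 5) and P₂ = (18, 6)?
Number of paths = 2713957

Inclusion–exclusion. Total paths: C(30, 22) = 5852925. Through P₁: C(17, 12)·C(13, 10) = 1769768. Through P₂: C(24, 18)·C(6, 4) = 2018940. Since P₁ is strictly southwest of P₂, a monotone path through both must visit P₁ then P₂; paths through both = C(17, 12)·C(7, 6)·C(6, 4) = 649740. Avoid both = 5852925 − 1769768 − 2018940 + 649740 = 2713957.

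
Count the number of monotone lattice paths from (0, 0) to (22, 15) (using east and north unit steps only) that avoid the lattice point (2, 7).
Number of paths = 9252307980

Total paths from (0, 0) to (22, 15): C(37, 22) = 9364199760. Paths through (2, 7): (paths (0, 0) → (2, 7)) × (paths (2, 7) → (22, 15)) = C(9, 2) · C(28, 20) = 36 · 3108105 = 111891780. Avoidance count = 9364199760 − 111891780 = 9252307980.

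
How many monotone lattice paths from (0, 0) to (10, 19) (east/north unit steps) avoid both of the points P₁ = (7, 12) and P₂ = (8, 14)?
Number of paths = 10442724

Inclusion–exclusion. Total paths: C(29, 10) = 20030010. Through P₁: C(19, 7)·C(10, 3) = 6046560. Through P₂: C(22, 8)·C(7, 2) = 6715170. Since P₁ is strictly southwest of P₂, a monotone path through both must visit P₁ then P₂; paths through both = C(19, 7)·C(3, 1)·C(7, 2) = 3174444. Avoid both = 20030010 − 6046560 − 6715170 + 3174444 = 10442724.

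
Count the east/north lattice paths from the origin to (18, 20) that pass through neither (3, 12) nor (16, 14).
Number of paths = 29284410540

Inclusion–exclusion. Total paths: C(38, 18) = 33578000610. Through P₁: C(15, 3)·C(23, 15) = 223092870. Through P₂: C(30, 16)·C(8, 2) = 4071834900. Since P₁ is strictly southwest of P₂, a monotone path through both must visit P₁ then P₂; paths through both = C(15, 3)·C(15, 13)·C(8, 2) = 1337700. Avoid both = 33578000610 − 223092870 − 4071834900 + 1337700 = 29284410540.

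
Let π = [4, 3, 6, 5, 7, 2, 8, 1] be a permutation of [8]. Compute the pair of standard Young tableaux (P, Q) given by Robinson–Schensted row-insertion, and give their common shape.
P = [1, 5, 7, 8] / [2, 6] / [3] / [4];  Q = [1, 3, 5, 7] / [2, 4] / [6] / [8];  common shape = (4, 2, 1, 1)

Row-insert the values π_1, π_2, … into P one at a time, bumping the leftmost entry strictly greater than the inserted value down to the next row. The recording tableau Q records, in position (i, j), the step at which that cell was added to P.
  Insert 4 (step 1): P = [4];  Q = [1]
  Insert 3 (step 2): P = [3] / [4];  Q = [1] / [2]
  Insert 6 (step 3): P = [3, 6] / [4];  Q = [1, 3] / [2]
  Insert 5 (step 4): P = [3, 5] / [4, 6];  Q = [1, 3] / [2, 4]
  Insert 7 (step 5): P = [3, 5, 7] / [4, 6];  Q = [1, 3, 5] / [2, 4]
  Insert 2 (step 6): P = [2, 5, 7] / [3, 6] / [4];  Q = [1, 3, 5] / [2, 4] / [6]
  Insert 8 (step 7): P = [2, 5, 7, 8] / [3, 6] / [4];  Q = [1, 3, 5, 7] / [2, 4] / [6]
  Insert 1 (step 8): P = [1, 5, 7, 8] / [2, 6] / [3] / [4];  Q = [1, 3, 5, 7] / [2, 4] / [6] / [8]
Final shape: (4, 2, 1, 1).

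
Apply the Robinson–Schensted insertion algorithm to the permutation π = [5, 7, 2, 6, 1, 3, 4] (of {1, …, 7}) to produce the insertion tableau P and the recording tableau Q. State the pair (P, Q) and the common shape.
P = [1, 3, 4] / [2, 6] / [5, 7];  Q = [1, 2, 7] / [3, 4] / [5, 6];  common shape = (3, 2, 2)

Row-insert the values π_1, π_2, … into P one at a time, bumping the leftmost entry strictly greater than the inserted value down to the next row. The recording tableau Q records, in position (i, j), the step at which that cell was added to P.
  Insert 5 (step 1): P = [5];  Q = [1]
  Insert 7 (step 2): P = [5, 7];  Q = [1, 2]
  Insert 2 (step 3): P = [2, 7] / [5];  Q = [1, 2] / [3]
  Insert 6 (step 4): P = [2, 6] / [5, 7];  Q = [1, 2] / [3, 4]
  Insert 1 (step 5): P = [1, 6] / [2, 7] / [5];  Q = [1, 2] / [3, 4] / [5]
  Insert 3 (step 6): P = [1, 3] / [2, 6] / [5, 7];  Q = [1, 2] / [3, 4] / [5, 6]
  Insert 4 (step 7): P = [1, 3, 4] / [2, 6] / [5, 7];  Q = [1, 2, 7] / [3, 4] / [5, 6]
Final shape: (3, 2, 2).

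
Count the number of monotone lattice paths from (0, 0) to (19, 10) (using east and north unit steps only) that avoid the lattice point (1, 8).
Number of paths = 20028300

Total paths from (0, 0) to (19, 10): C(29, 19) = 20030010. Paths through (1, 8): (paths (0, 0) → (1, 8)) × (paths (1, 8) → (19, 10)) = C(9, 1) · C(20, 18) = 9 · 190 = 1710. Avoidance count = 20030010 − 1710 = 20028300.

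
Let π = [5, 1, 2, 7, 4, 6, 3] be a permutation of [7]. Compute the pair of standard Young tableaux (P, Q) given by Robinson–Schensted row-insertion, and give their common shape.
P = [1, 2, 3, 6] / [4, 7] / [5];  Q = [1, 3, 4, 6] / [2, 5] / [7];  common shape = (4, 2, 1)

Row-insert the values π_1, π_2, … into P one at a time, bumping the leftmost entry strictly greater than the inserted value down to the next row. The recording tableau Q records, in position (i, j), the step at which that cell was added to P.
  Insert 5 (step 1): P = [5];  Q = [1]
  Insert 1 (step 2): P = [1] / [5];  Q = [1] / [2]
  Insert 2 (step 3): P = [1, 2] / [5];  Q = [1, 3] / [2]
  Insert 7 (step 4): P = [1, 2, 7] / [5];  Q = [1, 3, 4] / [2]
  Insert 4 (step 5): P = [1, 2, 4] / [5, 7];  Q = [1, 3, 4] / [2, 5]
  Insert 6 (step 6): P = [1, 2, 4, 6] / [5, 7];  Q = [1, 3, 4, 6] / [2, 5]
  Insert 3 (step 7): P = [1, 2, 3, 6] / [4, 7] / [5];  Q = [1, 3, 4, 6] / [2, 5] / [7]
Final shape: (4, 2, 1).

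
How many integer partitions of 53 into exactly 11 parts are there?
p(53, 11 parts) = 27169

Partitions of n into exactly k parts are in bijection with partitions of n − k into at most k parts (subtract 1 from each part). So p(53, exactly 11) = p(42, parts ≤ 11). Computing via the recurrence p(m, j) = p(m, j−1) + p(m−j, j) gives 27169.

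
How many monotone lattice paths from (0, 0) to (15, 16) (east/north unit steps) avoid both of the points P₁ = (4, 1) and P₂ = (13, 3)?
Number of paths = 261879470

Inclusion–exclusion. Total paths: C(31, 15) = 300540195. Through P₁: C(5, 4)·C(26, 11) = 38630800. Through P₂: C(16, 13)·C(15, 2) = 58800. Since P₁ is strictly southwest of P₂, a monotone path through both must visit P₁ then P₂; paths through both = C(5, 4)·C(11, 9)·C(15, 2) = 28875. Avoid both = 300540195 − 38630800 − 58800 + 28875 = 261879470.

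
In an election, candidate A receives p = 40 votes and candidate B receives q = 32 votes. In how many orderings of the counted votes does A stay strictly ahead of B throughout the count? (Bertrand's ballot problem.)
Strict-lead orderings = 31691044710711201662

Total orderings of the 72 votes with 40 for A: C(72, 40) = 285219402396400814958. By the Bertrand ballot formula (Cycle Lemma / reflection principle), the number of orderings in which A is strictly ahead of B throughout is (p − q)/(p + q) · C(p + q, p) = (40 − 32)/(40 + 32) · 285219402396400814958 = 31691044710711201662.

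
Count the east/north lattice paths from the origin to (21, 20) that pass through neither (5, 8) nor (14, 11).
Number of paths = 182222604135

Inclusion–exclusion. Total paths: C(41, 21) = 269128937220. Through P₁: C(13, 5)·C(28, 16) = 39152798685. Through P₂: C(25, 14)·C(16, 7) = 50992656000. Since P₁ is strictly southwest of P₂, a monotone path through both must visit P₁ then P₂; paths through both = C(13, 5)·C(12, 9)·C(16, 7) = 3239121600. Avoid both = 269128937220 − 39152798685 − 50992656000 + 3239121600 = 182222604135.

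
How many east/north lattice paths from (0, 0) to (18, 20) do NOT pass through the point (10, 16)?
Number of paths = 30948691785

Total paths from (0, 0) to (18, 20): C(38, 18) = 33578000610. Paths through (10, 16): (paths (0, 0) → (10, 16)) × (paths (10, 16) → (18, 20)) = C(26, 10) · C(12, 8) = 5311735 · 495 = 2629308825. Avoidance count = 33578000610 − 2629308825 = 30948691785.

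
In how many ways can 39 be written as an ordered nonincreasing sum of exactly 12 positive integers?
p(39, 12 parts) = 2503

Partitions of n into exactly k parts are in bijection with partitions of n − k into at most k parts (subtract 1 from each part). So p(39, exactly 12) = p(27, parts ≤ 12). Computing via the recurrence p(m, j) = p(m, j−1) + p(m−j, j) gives 2503.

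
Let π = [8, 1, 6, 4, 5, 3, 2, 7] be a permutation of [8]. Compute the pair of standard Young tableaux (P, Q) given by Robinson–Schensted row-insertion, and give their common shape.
P = [1, 2, 5, 7] / [3] / [4] / [6] / [8];  Q = [1, 3, 5, 8] / [2] / [4] / [6] / [7];  common shape = (4, 1, 1, 1, 1)

Row-insert the values π_1, π_2, … into P one at a time, bumping the leftmost entry strictly greater than the inserted value down to the next row. The recording tableau Q records, in position (i, j), the step at which that cell was added to P.
  Insert 8 (step 1): P = [8];  Q = [1]
  Insert 1 (step 2): P = [1] / [8];  Q = [1] / [2]
  Insert 6 (step 3): P = [1, 6] / [8];  Q = [1, 3] / [2]
  Insert 4 (step 4): P = [1, 4] / [6] / [8];  Q = [1, 3] / [2] / [4]
  Insert 5 (step 5): P = [1, 4, 5] / [6] / [8];  Q = [1, 3, 5] / [2] / [4]
  Insert 3 (step 6): P = [1, 3, 5] / [4] / [6] / [8];  Q = [1, 3, 5] / [2] / [4] / [6]
  Insert 2 (step 7): P = [1, 2, 5] / [3] / [4] / [6] / [8];  Q = [1, 3, 5] / [2] / [4] / [6] / [7]
  Insert 7 (step 8): P = [1, 2, 5, 7] / [3] / [4] / [6] / [8];  Q = [1, 3, 5, 8] / [2] / [4] / [6] / [7]
Final shape: (4, 1, 1, 1, 1).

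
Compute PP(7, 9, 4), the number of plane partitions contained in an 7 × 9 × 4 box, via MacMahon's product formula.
PP(7, 9, 4) = 10323075958624

Evaluate the triple product over i = 1..7, j = 1..9, k = 1..4. The factors are (2/1) · (3/2) · (4/3) · (5/4) · (3/2) · (4/3) · (5/4) · (6/5) · … (252 factors total). The numerators and denominators telescope so the product is an integer; carrying out the multiplication exactly gives PP(7, 9, 4) = 10323075958624.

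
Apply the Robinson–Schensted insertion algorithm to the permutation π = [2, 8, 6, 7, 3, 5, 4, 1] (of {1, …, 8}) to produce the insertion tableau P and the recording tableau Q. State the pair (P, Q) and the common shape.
P = [1, 3, 4] / [2, 7] / [5] / [6] / [8];  Q = [1, 2, 4] / [3, 6] / [5] / [7] / [8];  common shape = (3, 2, 1, 1, 1)

Row-insert the values π_1, π_2, … into P one at a time, bumping the leftmost entry strictly greater than the inserted value down to the next row. The recording tableau Q records, in position (i, j), the step at which that cell was added to P.
  Insert 2 (step 1): P = [2];  Q = [1]
  Insert 8 (step 2): P = [2, 8];  Q = [1, 2]
  Insert 6 (step 3): P = [2, 6] / [8];  Q = [1, 2] / [3]
  Insert 7 (step 4): P = [2, 6, 7] / [8];  Q = [1, 2, 4] / [3]
  Insert 3 (step 5): P = [2, 3, 7] / [6] / [8];  Q = [1, 2, 4] / [3] / [5]
  Insert 5 (step 6): P = [2, 3, 5] / [6, 7] / [8];  Q = [1, 2, 4] / [3, 6] / [5]
  Insert 4 (step 7): P = [2, 3, 4] / [5, 7] / [6] / [8];  Q = [1, 2, 4] / [3, 6] / [5] / [7]
  Insert 1 (step 8): P = [1, 3, 4] / [2, 7] / [5] / [6] / [8];  Q = [1, 2, 4] / [3, 6] / [5] / [7] / [8]
Final shape: (3, 2, 1, 1, 1).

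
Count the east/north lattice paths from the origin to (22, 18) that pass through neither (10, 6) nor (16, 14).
Number of paths = 66236703842

Inclusion–exclusion. Total paths: C(40, 22) = 113380261800. Through P₁: C(16, 10)·C(24, 12) = 21654881248. Through P₂: C(30, 16)·C(10, 6) = 30538761750. Since P₁ is strictly southwest of P₂, a monotone path through both must visit P₁ then P₂; paths through both = C(16, 10)·C(14, 6)·C(10, 6) = 5050085040. Avoid both = 113380261800 − 21654881248 − 30538761750 + 5050085040 = 66236703842.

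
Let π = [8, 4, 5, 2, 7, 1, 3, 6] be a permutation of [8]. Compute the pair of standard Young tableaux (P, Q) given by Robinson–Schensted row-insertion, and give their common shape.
P = [1, 3, 6] / [2, 5, 7] / [4] / [8];  Q = [1, 3, 5] / [2, 7, 8] / [4] / [6];  common shape = (3, 3, 1, 1)

Row-insert the values π_1, π_2, … into P one at a time, bumping the leftmost entry strictly greater than the inserted value down to the next row. The recording tableau Q records, in position (i, j), the step at which that cell was added to P.
  Insert 8 (step 1): P = [8];  Q = [1]
  Insert 4 (step 2): P = [4] / [8];  Q = [1] / [2]
  Insert 5 (step 3): P = [4, 5] / [8];  Q = [1, 3] / [2]
  Insert 2 (step 4): P = [2, 5] / [4] / [8];  Q = [1, 3] / [2] / [4]
  Insert 7 (step 5): P = [2, 5, 7] / [4] / [8];  Q = [1, 3, 5] / [2] / [4]
  Insert 1 (step 6): P = [1, 5, 7] / [2] / [4] / [8];  Q = [1, 3, 5] / [2] / [4] / [6]
  Insert 3 (step 7): P = [1, 3, 7] / [2, 5] / [4] / [8];  Q = [1, 3, 5] / [2, 7] / [4] / [6]
  Insert 6 (step 8): P = [1, 3, 6] / [2, 5, 7] / [4] / [8];  Q = [1, 3, 5] / [2, 7, 8] / [4] / [6]
Final shape: (3, 3, 1, 1).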